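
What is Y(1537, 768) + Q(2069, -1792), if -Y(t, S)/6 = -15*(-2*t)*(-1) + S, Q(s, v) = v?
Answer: 270260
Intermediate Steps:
Y(t, S) = -6*S + 180*t (Y(t, S) = -6*(-15*(-2*t)*(-1) + S) = -6*(-30*t + S) = -6*(S - 30*t) = -6*S + 180*t)
Y(1537, 768) + Q(2069, -1792) = (-6*768 + 180*1537) - 1792 = (-4608 + 276660) - 1792 = 272052 - 1792 = 270260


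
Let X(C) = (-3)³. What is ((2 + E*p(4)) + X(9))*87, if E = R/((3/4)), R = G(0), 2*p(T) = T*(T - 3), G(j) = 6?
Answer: -783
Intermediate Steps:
X(C) = -27
p(T) = T*(-3 + T)/2 (p(T) = (T*(T - 3))/2 = (T*(-3 + T))/2 = T*(-3 + T)/2)
R = 6
E = 8 (E = 6/((3/4)) = 6/((3*(¼))) = 6/(¾) = 6*(4/3) = 8)
((2 + E*p(4)) + X(9))*87 = ((2 + 8*((½)*4*(-3 + 4))) - 27)*87 = ((2 + 8*((½)*4*1)) - 27)*87 = ((2 + 8*2) - 27)*87 = ((2 + 16) - 27)*87 = (18 - 27)*87 = -9*87 = -783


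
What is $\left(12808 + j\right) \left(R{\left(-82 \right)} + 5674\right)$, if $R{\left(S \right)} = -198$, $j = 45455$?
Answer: $319048188$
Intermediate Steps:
$\left(12808 + j\right) \left(R{\left(-82 \right)} + 5674\right) = \left(12808 + 45455\right) \left(-198 + 5674\right) = 58263 \cdot 5476 = 319048188$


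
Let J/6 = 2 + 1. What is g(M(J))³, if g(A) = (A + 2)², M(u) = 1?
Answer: 729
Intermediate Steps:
J = 18 (J = 6*(2 + 1) = 6*3 = 18)
g(A) = (2 + A)²
g(M(J))³ = ((2 + 1)²)³ = (3²)³ = 9³ = 729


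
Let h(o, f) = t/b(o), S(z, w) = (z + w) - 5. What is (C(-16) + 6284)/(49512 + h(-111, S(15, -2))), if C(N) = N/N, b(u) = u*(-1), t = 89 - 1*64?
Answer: 697635/5495857 ≈ 0.12694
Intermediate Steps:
t = 25 (t = 89 - 64 = 25)
S(z, w) = -5 + w + z (S(z, w) = (w + z) - 5 = -5 + w + z)
b(u) = -u
C(N) = 1
h(o, f) = -25/o (h(o, f) = 25/((-o)) = 25*(-1/o) = -25/o)
(C(-16) + 6284)/(49512 + h(-111, S(15, -2))) = (1 + 6284)/(49512 - 25/(-111)) = 6285/(49512 - 25*(-1/111)) = 6285/(49512 + 25/111) = 6285/(5495857/111) = 6285*(111/5495857) = 697635/5495857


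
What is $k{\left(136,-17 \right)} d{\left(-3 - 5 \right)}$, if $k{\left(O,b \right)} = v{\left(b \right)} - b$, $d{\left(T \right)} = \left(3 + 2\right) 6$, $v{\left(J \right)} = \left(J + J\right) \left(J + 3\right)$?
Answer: $14790$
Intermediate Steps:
$v{\left(J \right)} = 2 J \left(3 + J\right)$
$d{\left(T \right)} = 30$ ($d{\left(T \right)} = 5 \cdot 6 = 30$)
$k{\left(O,b \right)} = - b + 2 b \left(3 + b\right)$ ($k{\left(O,b \right)} = 2 b \left(3 + b\right) - b = - b + 2 b \left(3 + b\right)$)
$k{\left(136,-17 \right)} d{\left(-3 - 5 \right)} = - 17 \left(5 + 2 \left(-17\right)\right) 30 = - 17 \left(5 - 34\right) 30 = \left(-17\right) \left(-29\right) 30 = 493 \cdot 30 = 14790$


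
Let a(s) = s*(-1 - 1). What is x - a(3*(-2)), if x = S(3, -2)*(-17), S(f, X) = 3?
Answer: -63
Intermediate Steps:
a(s) = -2*s (a(s) = s*(-2) = -2*s)
x = -51 (x = 3*(-17) = -51)
x - a(3*(-2)) = -51 - (-2)*3*(-2) = -51 - (-2)*(-6) = -51 - 1*12 = -51 - 12 = -63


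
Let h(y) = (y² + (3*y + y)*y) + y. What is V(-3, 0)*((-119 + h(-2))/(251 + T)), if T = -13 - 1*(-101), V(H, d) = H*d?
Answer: 0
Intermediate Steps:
h(y) = y + 5*y² (h(y) = (y² + (4*y)*y) + y = (y² + 4*y²) + y = 5*y² + y = y + 5*y²)
T = 88 (T = -13 + 101 = 88)
V(-3, 0)*((-119 + h(-2))/(251 + T)) = (-3*0)*((-119 - 2*(1 + 5*(-2)))/(251 + 88)) = 0*((-119 - 2*(1 - 10))/339) = 0*((-119 - 2*(-9))*(1/339)) = 0*((-119 + 18)*(1/339)) = 0*(-101*1/339) = 0*(-101/339) = 0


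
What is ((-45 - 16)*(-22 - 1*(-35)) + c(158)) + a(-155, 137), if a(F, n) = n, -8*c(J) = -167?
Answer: -5081/8 ≈ -635.13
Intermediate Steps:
c(J) = 167/8 (c(J) = -1/8*(-167) = 167/8)
((-45 - 16)*(-22 - 1*(-35)) + c(158)) + a(-155, 137) = ((-45 - 16)*(-22 - 1*(-35)) + 167/8) + 137 = (-61*(-22 + 35) + 167/8) + 137 = (-61*13 + 167/8) + 137 = (-793 + 167/8) + 137 = -6177/8 + 137 = -5081/8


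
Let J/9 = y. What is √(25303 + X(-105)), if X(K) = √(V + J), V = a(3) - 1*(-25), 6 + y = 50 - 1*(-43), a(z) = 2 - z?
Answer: √(25303 + √807) ≈ 159.16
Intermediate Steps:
y = 87 (y = -6 + (50 - 1*(-43)) = -6 + (50 + 43) = -6 + 93 = 87)
V = 24 (V = (2 - 1*3) - 1*(-25) = (2 - 3) + 25 = -1 + 25 = 24)
J = 783 (J = 9*87 = 783)
X(K) = √807 (X(K) = √(24 + 783) = √807)
√(25303 + X(-105)) = √(25303 + √807)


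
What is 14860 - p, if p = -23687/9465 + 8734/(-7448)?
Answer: 523909771643/35247660 ≈ 14864.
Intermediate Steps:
p = -129544043/35247660 (p = -23687*1/9465 + 8734*(-1/7448) = -23687/9465 - 4367/3724 = -129544043/35247660 ≈ -3.6753)
14860 - p = 14860 - 1*(-129544043/35247660) = 14860 + 129544043/35247660 = 523909771643/35247660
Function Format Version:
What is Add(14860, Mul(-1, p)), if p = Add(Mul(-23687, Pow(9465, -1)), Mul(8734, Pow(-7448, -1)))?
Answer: Rational(523909771643, 35247660) ≈ 14864.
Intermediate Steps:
p = Rational(-129544043, 35247660) (p = Add(Mul(-23687, Rational(1, 9465)), Mul(8734, Rational(-1, 7448))) = Add(Rational(-23687, 9465), Rational(-4367, 3724)) = Rational(-129544043, 35247660) ≈ -3.6753)
Add(14860, Mul(-1, p)) = Add(14860, Mul(-1, Rational(-129544043, 35247660))) = Add(14860, Rational(129544043, 35247660)) = Rational(523909771643, 35247660)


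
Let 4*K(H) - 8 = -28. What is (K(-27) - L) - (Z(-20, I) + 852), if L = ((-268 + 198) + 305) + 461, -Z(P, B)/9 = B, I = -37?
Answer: -1886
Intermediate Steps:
K(H) = -5 (K(H) = 2 + (1/4)*(-28) = 2 - 7 = -5)
Z(P, B) = -9*B
L = 696 (L = (-70 + 305) + 461 = 235 + 461 = 696)
(K(-27) - L) - (Z(-20, I) + 852) = (-5 - 1*696) - (-9*(-37) + 852) = (-5 - 696) - (333 + 852) = -701 - 1*1185 = -701 - 1185 = -1886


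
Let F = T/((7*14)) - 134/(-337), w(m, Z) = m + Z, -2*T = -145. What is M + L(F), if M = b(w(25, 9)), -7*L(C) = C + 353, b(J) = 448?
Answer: 183747587/462364 ≈ 397.41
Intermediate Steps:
T = 145/2 (T = -½*(-145) = 145/2 ≈ 72.500)
w(m, Z) = Z + m
F = 75129/66052 (F = 145/(2*((7*14))) - 134/(-337) = (145/2)/98 - 134*(-1/337) = (145/2)*(1/98) + 134/337 = 145/196 + 134/337 = 75129/66052 ≈ 1.1374)
L(C) = -353/7 - C/7 (L(C) = -(C + 353)/7 = -(353 + C)/7 = -353/7 - C/7)
M = 448
M + L(F) = 448 + (-353/7 - ⅐*75129/66052) = 448 + (-353/7 - 75129/462364) = 448 - 23391485/462364 = 183747587/462364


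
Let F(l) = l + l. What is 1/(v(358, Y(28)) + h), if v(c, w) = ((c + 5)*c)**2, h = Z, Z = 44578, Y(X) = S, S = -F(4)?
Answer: 1/16888086694 ≈ 5.9213e-11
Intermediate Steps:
F(l) = 2*l
S = -8 (S = -2*4 = -1*8 = -8)
Y(X) = -8
h = 44578
v(c, w) = c**2*(5 + c)**2 (v(c, w) = ((5 + c)*c)**2 = (c*(5 + c))**2 = c**2*(5 + c)**2)
1/(v(358, Y(28)) + h) = 1/(358**2*(5 + 358)**2 + 44578) = 1/(128164*363**2 + 44578) = 1/(128164*131769 + 44578) = 1/(16888042116 + 44578) = 1/16888086694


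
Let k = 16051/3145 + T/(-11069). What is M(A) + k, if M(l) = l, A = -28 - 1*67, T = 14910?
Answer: -3176363906/34812005 ≈ -91.243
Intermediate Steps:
A = -95 (A = -28 - 67 = -95)
k = 130776569/34812005 (k = 16051/3145 + 14910/(-11069) = 16051*(1/3145) + 14910*(-1/11069) = 16051/3145 - 14910/11069 = 130776569/34812005 ≈ 3.7567)
M(A) + k = -95 + 130776569/34812005 = -3176363906/34812005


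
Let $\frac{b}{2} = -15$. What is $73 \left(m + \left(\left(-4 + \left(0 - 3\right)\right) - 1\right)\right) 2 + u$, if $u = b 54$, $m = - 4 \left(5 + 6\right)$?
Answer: $-9212$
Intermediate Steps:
$m = -44$ ($m = \left(-4\right) 11 = -44$)
$b = -30$ ($b = 2 \left(-15\right) = -30$)
$u = -1620$ ($u = \left(-30\right) 54 = -1620$)
$73 \left(m + \left(\left(-4 + \left(0 - 3\right)\right) - 1\right)\right) 2 + u = 73 \left(-44 + \left(\left(-4 + \left(0 - 3\right)\right) - 1\right)\right) 2 - 1620 = 73 \left(-44 - 8\right) 2 - 1620 = 73 \left(\left(-52\right) 2\right) - 1620 = 73 \left(-104\right) - 1620 = -7592 - 1620 = -9212$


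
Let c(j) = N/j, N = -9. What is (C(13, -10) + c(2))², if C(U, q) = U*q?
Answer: 72361/4 ≈ 18090.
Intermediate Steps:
c(j) = -9/j
(C(13, -10) + c(2))² = (13*(-10) - 9/2)² = (-130 - 9*½)² = (-130 - 9/2)² = (-269/2)² = 72361/4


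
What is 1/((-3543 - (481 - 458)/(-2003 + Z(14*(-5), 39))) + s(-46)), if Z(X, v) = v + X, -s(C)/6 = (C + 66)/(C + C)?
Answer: -46782/165687077 ≈ -0.00028235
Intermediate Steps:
s(C) = -3*(66 + C)/C (s(C) = -6*(C + 66)/(C + C) = -6*(66 + C)/(2*C) = -6*(66 + C)*1/(2*C) = -3*(66 + C)/C)
Z(X, v) = X + v
1/((-3543 - (481 - 458)/(-2003 + Z(14*(-5), 39))) + s(-46)) = 1/((-3543 - (481 - 458)/(-2003 + (14*(-5) + 39))) + (-3 - 198/(-46))) = 1/((-3543 - 23/(-2003 + (-70 + 39))) + (-3 - 198*(-1/46))) = 1/((-3543 - 23/(-2003 - 31)) + (-3 + 99/23)) = 1/((-3543 - 23/(-2034)) + 30/23) = 1/((-3543 - 23*(-1)/2034) + 30/23) = 1/((-3543 - 1*(-23/2034)) + 30/23) = 1/((-3543 + 23/2034) + 30/23) = 1/(-7206439/2034 + 30/23) = 1/(-165687077/46782) = -46782/165687077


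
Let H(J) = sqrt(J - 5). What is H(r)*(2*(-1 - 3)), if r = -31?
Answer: -48*I ≈ -48.0*I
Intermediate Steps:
H(J) = sqrt(-5 + J)
H(r)*(2*(-1 - 3)) = sqrt(-5 - 31)*(2*(-1 - 3)) = sqrt(-36)*(2*(-4)) = (6*I)*(-8) = -48*I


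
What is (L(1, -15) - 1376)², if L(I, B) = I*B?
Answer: 1934881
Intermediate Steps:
L(I, B) = B*I
(L(1, -15) - 1376)² = (-15*1 - 1376)² = (-15 - 1376)² = (-1391)² = 1934881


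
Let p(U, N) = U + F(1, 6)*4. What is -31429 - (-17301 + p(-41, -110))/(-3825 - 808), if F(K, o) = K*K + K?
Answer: -145627891/4633 ≈ -31433.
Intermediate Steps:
F(K, o) = K + K² (F(K, o) = K² + K = K + K²)
p(U, N) = 8 + U (p(U, N) = U + (1*(1 + 1))*4 = U + (1*2)*4 = U + 2*4 = U + 8 = 8 + U)
-31429 - (-17301 + p(-41, -110))/(-3825 - 808) = -31429 - (-17301 + (8 - 41))/(-3825 - 808) = -31429 - (-17301 - 33)/(-4633) = -31429 - (-17334)*(-1)/4633 = -31429 - 1*17334/4633 = -31429 - 17334/4633 = -145627891/4633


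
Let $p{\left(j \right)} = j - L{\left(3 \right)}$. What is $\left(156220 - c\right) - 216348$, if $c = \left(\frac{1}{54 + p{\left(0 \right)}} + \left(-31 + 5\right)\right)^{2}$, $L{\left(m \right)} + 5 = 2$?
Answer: $- \frac{197549233}{3249} \approx -60803.0$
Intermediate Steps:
$L{\left(m \right)} = -3$ ($L{\left(m \right)} = -5 + 2 = -3$)
$p{\left(j \right)} = 3 + j$ ($p{\left(j \right)} = j - -3 = j + 3 = 3 + j$)
$c = \frac{2193361}{3249}$ ($c = \left(\frac{1}{54 + \left(3 + 0\right)} + \left(-31 + 5\right)\right)^{2} = \left(\frac{1}{54 + 3} - 26\right)^{2} = \left(\frac{1}{57} - 26\right)^{2} = \left(- \frac{1481}{57}\right)^{2} = \frac{2193361}{3249} \approx 675.09$)
$\left(156220 - c\right) - 216348 = \left(156220 - \frac{2193361}{3249}\right) - 216348 = \frac{505365419}{3249} - 216348 = - \frac{197549233}{3249}$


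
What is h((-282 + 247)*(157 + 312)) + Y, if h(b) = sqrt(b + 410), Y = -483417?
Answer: -483417 + I*sqrt(16005) ≈ -4.8342e+5 + 126.51*I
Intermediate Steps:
h(b) = sqrt(410 + b)
h((-282 + 247)*(157 + 312)) + Y = sqrt(410 + (-282 + 247)*(157 + 312)) - 483417 = sqrt(410 - 35*469) - 483417 = sqrt(410 - 16415) - 483417 = sqrt(-16005) - 483417 = I*sqrt(16005) - 483417 = -483417 + I*sqrt(16005)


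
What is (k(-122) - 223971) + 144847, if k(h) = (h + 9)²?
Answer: -66355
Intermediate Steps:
k(h) = (9 + h)²
(k(-122) - 223971) + 144847 = ((9 - 122)² - 223971) + 144847 = ((-113)² - 223971) + 144847 = (12769 - 223971) + 144847 = -211202 + 144847 = -66355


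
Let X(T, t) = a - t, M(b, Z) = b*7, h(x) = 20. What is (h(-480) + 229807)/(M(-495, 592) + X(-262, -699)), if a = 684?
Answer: -76609/694 ≈ -110.39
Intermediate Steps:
M(b, Z) = 7*b
X(T, t) = 684 - t
(h(-480) + 229807)/(M(-495, 592) + X(-262, -699)) = (20 + 229807)/(7*(-495) + (684 - 1*(-699))) = 229827/(-3465 + (684 + 699)) = 229827/(-3465 + 1383) = 229827/(-2082) = 229827*(-1/2082) = -76609/694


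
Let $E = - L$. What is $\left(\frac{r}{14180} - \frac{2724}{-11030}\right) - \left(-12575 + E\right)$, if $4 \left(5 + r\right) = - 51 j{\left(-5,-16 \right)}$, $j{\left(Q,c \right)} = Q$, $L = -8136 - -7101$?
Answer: $\frac{721983036133}{62562160} \approx 11540.0$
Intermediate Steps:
$L = -1035$ ($L = -8136 + 7101 = -1035$)
$E = 1035$ ($E = \left(-1\right) \left(-1035\right) = 1035$)
$r = \frac{235}{4}$ ($r = -5 + \frac{\left(-51\right) \left(-5\right)}{4} = -5 + \frac{1}{4} \cdot 255 = -5 + \frac{255}{4} = \frac{235}{4} \approx 58.75$)
$\left(\frac{r}{14180} - \frac{2724}{-11030}\right) - \left(-12575 + E\right) = \left(\frac{235}{4 \cdot 14180} - \frac{2724}{-11030}\right) - \left(-12575 + 1035\right) = \left(\frac{235}{4} \cdot \frac{1}{14180} - - \frac{1362}{5515}\right) - -11540 = \left(\frac{47}{11344} + \frac{1362}{5515}\right) + 11540 = \frac{15709733}{62562160} + 11540 = \frac{721983036133}{62562160}$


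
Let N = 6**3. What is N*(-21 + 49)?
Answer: 6048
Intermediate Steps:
N = 216
N*(-21 + 49) = 216*(-21 + 49) = 216*28 = 6048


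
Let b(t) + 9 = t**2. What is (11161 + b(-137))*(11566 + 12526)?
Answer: 720856732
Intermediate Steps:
b(t) = -9 + t**2
(11161 + b(-137))*(11566 + 12526) = (11161 + (-9 + (-137)**2))*(11566 + 12526) = (11161 + (-9 + 18769))*24092 = (11161 + 18760)*24092 = 29921*24092 = 720856732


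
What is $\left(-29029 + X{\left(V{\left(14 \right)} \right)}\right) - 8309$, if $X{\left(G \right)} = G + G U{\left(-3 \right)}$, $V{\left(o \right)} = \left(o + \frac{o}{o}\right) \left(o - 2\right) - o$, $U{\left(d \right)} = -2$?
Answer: $-37504$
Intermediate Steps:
$V{\left(o \right)} = - o + \left(1 + o\right) \left(-2 + o\right)$ ($V{\left(o \right)} = \left(o + 1\right) \left(-2 + o\right) - o = \left(1 + o\right) \left(-2 + o\right) - o = - o + \left(1 + o\right) \left(-2 + o\right)$)
$X{\left(G \right)} = - G$ ($X{\left(G \right)} = G + G \left(-2\right) = G - 2 G = - G$)
$\left(-29029 + X{\left(V{\left(14 \right)} \right)}\right) - 8309 = \left(-29029 - \left(-2 + 14^{2} - 28\right)\right) - 8309 = \left(-29029 - \left(-2 + 196 - 28\right)\right) + \left(-10555 + 2246\right) = \left(-29029 - 166\right) - 8309 = -29195 - 8309 = -37504$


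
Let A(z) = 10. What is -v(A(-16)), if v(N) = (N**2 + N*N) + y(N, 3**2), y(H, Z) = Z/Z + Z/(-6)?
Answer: -399/2 ≈ -199.50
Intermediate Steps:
y(H, Z) = 1 - Z/6 (y(H, Z) = 1 + Z*(-1/6) = 1 - Z/6)
v(N) = -1/2 + 2*N**2 (v(N) = (N**2 + N*N) + (1 - 1/6*3**2) = (N**2 + N**2) + (1 - 1/6*9) = 2*N**2 + (1 - 3/2) = 2*N**2 - 1/2 = -1/2 + 2*N**2)
-v(A(-16)) = -(-1/2 + 2*10**2) = -(-1/2 + 2*100) = -(-1/2 + 200) = -1*399/2 = -399/2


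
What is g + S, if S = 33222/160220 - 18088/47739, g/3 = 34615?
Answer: 397141180572899/3824371290 ≈ 1.0384e+5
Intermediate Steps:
g = 103845 (g = 3*34615 = 103845)
S = -656037151/3824371290 (S = 33222*(1/160220) - 18088*1/47739 = 16611/80110 - 18088/47739 = -656037151/3824371290 ≈ -0.17154)
g + S = 103845 - 656037151/3824371290 = 397141180572899/3824371290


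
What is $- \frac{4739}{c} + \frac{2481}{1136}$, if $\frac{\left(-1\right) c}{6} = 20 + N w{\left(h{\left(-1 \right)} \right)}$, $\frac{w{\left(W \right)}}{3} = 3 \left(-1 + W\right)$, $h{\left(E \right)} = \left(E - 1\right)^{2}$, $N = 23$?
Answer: $\frac{7462715}{2184528} \approx 3.4162$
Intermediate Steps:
$h{\left(E \right)} = \left(-1 + E\right)^{2}$
$w{\left(W \right)} = -9 + 9 W$ ($w{\left(W \right)} = 3 \cdot 3 \left(-1 + W\right) = 3 \left(-3 + 3 W\right) = -9 + 9 W$)
$c = -3846$ ($c = - 6 \left(20 + 23 \left(-9 + 9 \left(-1 - 1\right)^{2}\right)\right) = - 6 \left(20 + 23 \left(-9 + 9 \left(-2\right)^{2}\right)\right) = - 6 \left(20 + 23 \left(-9 + 9 \cdot 4\right)\right) = - 6 \left(20 + 23 \left(-9 + 36\right)\right) = - 6 \left(20 + 23 \cdot 27\right) = - 6 \left(20 + 621\right) = \left(-6\right) 641 = -3846$)
$- \frac{4739}{c} + \frac{2481}{1136} = - \frac{4739}{-3846} + \frac{2481}{1136} = \left(-4739\right) \left(- \frac{1}{3846}\right) + 2481 \cdot \frac{1}{1136} = \frac{4739}{3846} + \frac{2481}{1136} = \frac{7462715}{2184528}$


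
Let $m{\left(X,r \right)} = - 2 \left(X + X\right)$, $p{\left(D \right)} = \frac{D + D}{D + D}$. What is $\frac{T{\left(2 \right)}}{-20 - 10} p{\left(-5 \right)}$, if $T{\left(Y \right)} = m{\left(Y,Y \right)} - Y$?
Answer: $\frac{1}{3} \approx 0.33333$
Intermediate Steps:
$p{\left(D \right)} = 1$ ($p{\left(D \right)} = \frac{2 D}{2 D} = 2 D \frac{1}{2 D} = 1$)
$m{\left(X,r \right)} = - 4 X$ ($m{\left(X,r \right)} = - 2 \cdot 2 X = - 4 X$)
$T{\left(Y \right)} = - 5 Y$ ($T{\left(Y \right)} = - 4 Y - Y = - 5 Y$)
$\frac{T{\left(2 \right)}}{-20 - 10} p{\left(-5 \right)} = \frac{\left(-5\right) 2}{-20 - 10} \cdot 1 = - \frac{10}{-30} \cdot 1 = \left(-10\right) \left(- \frac{1}{30}\right) 1 = \frac{1}{3} \cdot 1 = \frac{1}{3}$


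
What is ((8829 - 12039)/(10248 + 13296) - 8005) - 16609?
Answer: -96585871/3924 ≈ -24614.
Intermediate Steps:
((8829 - 12039)/(10248 + 13296) - 8005) - 16609 = (-3210/23544 - 8005) - 16609 = (-3210*1/23544 - 8005) - 16609 = (-535/3924 - 8005) - 16609 = -31412155/3924 - 16609 = -96585871/3924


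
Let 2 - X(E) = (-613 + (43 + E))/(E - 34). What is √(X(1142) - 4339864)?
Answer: I*√332993311009/277 ≈ 2083.2*I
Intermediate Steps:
X(E) = 2 - (-570 + E)/(-34 + E) (X(E) = 2 - (-613 + (43 + E))/(E - 34) = 2 - (-570 + E)/(-34 + E))
√(X(1142) - 4339864) = √((502 + 1142)/(-34 + 1142) - 4339864) = √(1644/1108 - 4339864) = √((1/1108)*1644 - 4339864) = √(411/277 - 4339864) = √(-1202141917/277) = I*√332993311009/277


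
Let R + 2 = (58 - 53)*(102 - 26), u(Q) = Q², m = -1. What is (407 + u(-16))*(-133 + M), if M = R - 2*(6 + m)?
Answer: 155805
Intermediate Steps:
R = 378 (R = -2 + (58 - 53)*(102 - 26) = -2 + 5*76 = -2 + 380 = 378)
M = 368 (M = 378 - 2*(6 - 1) = 378 - 2*5 = 378 - 10 = 368)
(407 + u(-16))*(-133 + M) = (407 + (-16)²)*(-133 + 368) = (407 + 256)*235 = 663*235 = 155805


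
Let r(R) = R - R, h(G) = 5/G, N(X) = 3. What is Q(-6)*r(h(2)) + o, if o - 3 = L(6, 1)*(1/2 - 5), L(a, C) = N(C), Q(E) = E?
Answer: -21/2 ≈ -10.500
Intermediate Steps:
L(a, C) = 3
r(R) = 0
o = -21/2 (o = 3 + 3*(1/2 - 5) = 3 + 3*(-9/2) = 3 - 27/2 = -21/2 ≈ -10.500)
Q(-6)*r(h(2)) + o = -6*0 - 21/2 = 0 - 21/2 = -21/2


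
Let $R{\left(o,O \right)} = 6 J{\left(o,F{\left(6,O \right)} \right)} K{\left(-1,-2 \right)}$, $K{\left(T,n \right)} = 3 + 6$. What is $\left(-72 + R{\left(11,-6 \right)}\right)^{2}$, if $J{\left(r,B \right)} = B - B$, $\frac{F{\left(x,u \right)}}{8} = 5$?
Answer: $5184$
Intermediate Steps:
$K{\left(T,n \right)} = 9$
$F{\left(x,u \right)} = 40$ ($F{\left(x,u \right)} = 8 \cdot 5 = 40$)
$J{\left(r,B \right)} = 0$
$R{\left(o,O \right)} = 0$ ($R{\left(o,O \right)} = 6 \cdot 0 \cdot 9 = 0 \cdot 9 = 0$)
$\left(-72 + R{\left(11,-6 \right)}\right)^{2} = \left(-72 + 0\right)^{2} = \left(-72\right)^{2} = 5184$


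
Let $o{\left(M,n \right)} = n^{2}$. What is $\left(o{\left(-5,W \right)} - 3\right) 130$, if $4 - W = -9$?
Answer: $21580$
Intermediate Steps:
$W = 13$ ($W = 4 - -9 = 4 + 9 = 13$)
$\left(o{\left(-5,W \right)} - 3\right) 130 = \left(13^{2} - 3\right) 130 = \left(169 - 3\right) 130 = 166 \cdot 130 = 21580$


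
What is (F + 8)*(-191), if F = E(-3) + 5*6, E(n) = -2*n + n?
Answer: -7831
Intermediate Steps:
E(n) = -n
F = 33 (F = -1*(-3) + 5*6 = 3 + 30 = 33)
(F + 8)*(-191) = (33 + 8)*(-191) = 41*(-191) = -7831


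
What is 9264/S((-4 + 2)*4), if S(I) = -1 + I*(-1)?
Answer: 9264/7 ≈ 1323.4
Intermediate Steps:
S(I) = -1 - I
9264/S((-4 + 2)*4) = 9264/(-1 - (-4 + 2)*4) = 9264/(-1 - (-2)*4) = 9264/(-1 - 1*(-8)) = 9264/(-1 + 8) = 9264/7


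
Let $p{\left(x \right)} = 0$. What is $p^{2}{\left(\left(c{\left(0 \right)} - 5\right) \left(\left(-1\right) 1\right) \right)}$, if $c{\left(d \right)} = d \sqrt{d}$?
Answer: $0$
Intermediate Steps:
$c{\left(d \right)} = d^{\frac{3}{2}}$
$p^{2}{\left(\left(c{\left(0 \right)} - 5\right) \left(\left(-1\right) 1\right) \right)} = 0^{2} = 0$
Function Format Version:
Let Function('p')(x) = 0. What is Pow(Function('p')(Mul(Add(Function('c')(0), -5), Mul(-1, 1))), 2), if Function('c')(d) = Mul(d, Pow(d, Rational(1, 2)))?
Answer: 0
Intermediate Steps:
Function('c')(d) = Pow(d, Rational(3, 2))
Pow(Function('p')(Mul(Add(Function('c')(0), -5), Mul(-1, 1))), 2) = Pow(0, 2) = 0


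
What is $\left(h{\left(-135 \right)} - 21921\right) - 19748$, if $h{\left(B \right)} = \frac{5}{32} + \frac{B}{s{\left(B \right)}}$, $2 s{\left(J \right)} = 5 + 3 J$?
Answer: $- \frac{6666907}{160} \approx -41668.0$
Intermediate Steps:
$s{\left(J \right)} = \frac{5}{2} + \frac{3 J}{2}$ ($s{\left(J \right)} = \frac{5 + 3 J}{2} = \frac{5}{2} + \frac{3 J}{2}$)
$h{\left(B \right)} = \frac{5}{32} + \frac{B}{\frac{5}{2} + \frac{3 B}{2}}$
$\left(h{\left(-135 \right)} - 21921\right) - 19748 = \left(\frac{25 + 79 \left(-135\right)}{32 \left(5 + 3 \left(-135\right)\right)} - 21921\right) - 19748 = \left(\frac{25 - 10665}{32 \left(5 - 405\right)} - 21921\right) - 19748 = \left(\frac{1}{32} \frac{1}{-400} \left(-10640\right) - 21921\right) - 19748 = \left(\frac{1}{32} \left(- \frac{1}{400}\right) \left(-10640\right) - 21921\right) - 19748 = \left(\frac{133}{160} - 21921\right) - 19748 = - \frac{3507227}{160} - 19748 = - \frac{6666907}{160}$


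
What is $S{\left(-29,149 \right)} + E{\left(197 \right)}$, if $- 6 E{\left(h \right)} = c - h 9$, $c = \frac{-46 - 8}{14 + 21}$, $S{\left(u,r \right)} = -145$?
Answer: $\frac{10553}{70} \approx 150.76$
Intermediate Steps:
$c = - \frac{54}{35} \approx -1.5429$
$E{\left(h \right)} = \frac{9}{35} + \frac{3 h}{2}$ ($E{\left(h \right)} = - \frac{- \frac{54}{35} - h 9}{6} = - \frac{- \frac{54}{35} - 9 h}{6} = \frac{9}{35} + \frac{3 h}{2}$)
$S{\left(-29,149 \right)} + E{\left(197 \right)} = -145 + \left(\frac{9}{35} + \frac{3}{2} \cdot 197\right) = -145 + \left(\frac{9}{35} + \frac{591}{2}\right) = -145 + \frac{20703}{70} = \frac{10553}{70}$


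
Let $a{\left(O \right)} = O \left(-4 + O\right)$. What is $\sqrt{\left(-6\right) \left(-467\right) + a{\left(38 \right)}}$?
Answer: $\sqrt{4094} \approx 63.984$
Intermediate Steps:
$\sqrt{\left(-6\right) \left(-467\right) + a{\left(38 \right)}} = \sqrt{\left(-6\right) \left(-467\right) + 38 \left(-4 + 38\right)} = \sqrt{2802 + 38 \cdot 34} = \sqrt{2802 + 1292} = \sqrt{4094}$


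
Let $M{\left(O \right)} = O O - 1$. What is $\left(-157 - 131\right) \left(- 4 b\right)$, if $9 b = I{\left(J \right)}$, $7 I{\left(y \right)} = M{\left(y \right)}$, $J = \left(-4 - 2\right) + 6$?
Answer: $- \frac{128}{7} \approx -18.286$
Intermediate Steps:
$J = 0$ ($J = -6 + 6 = 0$)
$M{\left(O \right)} = -1 + O^{2}$ ($M{\left(O \right)} = O^{2} - 1 = -1 + O^{2}$)
$I{\left(y \right)} = - \frac{1}{7} + \frac{y^{2}}{7}$ ($I{\left(y \right)} = \frac{-1 + y^{2}}{7} = - \frac{1}{7} + \frac{y^{2}}{7}$)
$b = - \frac{1}{63}$ ($b = \frac{- \frac{1}{7} + \frac{0^{2}}{7}}{9} = \frac{- \frac{1}{7} + \frac{1}{7} \cdot 0}{9} = \frac{- \frac{1}{7} + 0}{9} = \frac{1}{9} \left(- \frac{1}{7}\right) = - \frac{1}{63} \approx -0.015873$)
$\left(-157 - 131\right) \left(- 4 b\right) = \left(-157 - 131\right) \left(\left(-4\right) \left(- \frac{1}{63}\right)\right) = \left(-288\right) \frac{4}{63} = - \frac{128}{7}$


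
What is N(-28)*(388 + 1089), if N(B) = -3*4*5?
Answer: -88620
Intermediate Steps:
N(B) = -60 (N(B) = -12*5 = -60)
N(-28)*(388 + 1089) = -60*(388 + 1089) = -60*1477 = -88620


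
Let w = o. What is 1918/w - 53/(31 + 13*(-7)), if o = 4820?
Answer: 18527/14460 ≈ 1.2813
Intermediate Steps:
w = 4820
1918/w - 53/(31 + 13*(-7)) = 1918/4820 - 53/(31 + 13*(-7)) = 1918*(1/4820) - 53/(31 - 91) = 959/2410 - 53/(-60) = 959/2410 - 53*(-1/60) = 959/2410 + 53/60 = 18527/14460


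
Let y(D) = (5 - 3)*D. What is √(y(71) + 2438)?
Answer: 2*√645 ≈ 50.794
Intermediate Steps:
y(D) = 2*D
√(y(71) + 2438) = √(2*71 + 2438) = √(142 + 2438) = √2580 = 2*√645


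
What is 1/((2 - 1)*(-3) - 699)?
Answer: -1/702 ≈ -0.0014245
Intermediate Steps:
1/((2 - 1)*(-3) - 699) = 1/(1*(-3) - 699) = 1/(-3 - 699) = 1/(-702) = -1/702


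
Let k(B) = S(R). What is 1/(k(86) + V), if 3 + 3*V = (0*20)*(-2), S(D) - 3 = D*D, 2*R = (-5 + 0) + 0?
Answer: 4/33 ≈ 0.12121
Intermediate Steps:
R = -5/2 (R = ((-5 + 0) + 0)/2 = (-5 + 0)/2 = (½)*(-5) = -5/2 ≈ -2.5000)
S(D) = 3 + D² (S(D) = 3 + D*D = 3 + D²)
k(B) = 37/4 (k(B) = 3 + (-5/2)² = 3 + 25/4 = 37/4)
V = -1 (V = -1 + ((0*20)*(-2))/3 = -1 + (0*(-2))/3 = -1 + (⅓)*0 = -1 + 0 = -1)
1/(k(86) + V) = 1/(37/4 - 1) = 1/(33/4) = 4/33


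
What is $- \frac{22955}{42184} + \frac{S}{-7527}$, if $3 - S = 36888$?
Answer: $\frac{461058185}{105839656} \approx 4.3562$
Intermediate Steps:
$S = -36885$ ($S = 3 - 36888 = -36885$)
$- \frac{22955}{42184} + \frac{S}{-7527} = - \frac{22955}{42184} - \frac{36885}{-7527} = \left(-22955\right) \frac{1}{42184} - - \frac{12295}{2509} = - \frac{22955}{42184} + \frac{12295}{2509} = \frac{461058185}{105839656}$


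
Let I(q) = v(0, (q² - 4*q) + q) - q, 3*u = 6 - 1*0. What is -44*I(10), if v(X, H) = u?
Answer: 352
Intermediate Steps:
u = 2 (u = (6 - 1*0)/3 = (6 + 0)/3 = (⅓)*6 = 2)
v(X, H) = 2
I(q) = 2 - q
-44*I(10) = -44*(2 - 1*10) = -44*(2 - 10) = -44*(-8) = 352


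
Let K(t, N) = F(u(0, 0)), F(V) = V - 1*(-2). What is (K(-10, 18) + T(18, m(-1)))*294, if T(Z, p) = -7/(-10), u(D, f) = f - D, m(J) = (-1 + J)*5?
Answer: 3969/5 ≈ 793.80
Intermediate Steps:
m(J) = -5 + 5*J
F(V) = 2 + V (F(V) = V + 2 = 2 + V)
K(t, N) = 2 (K(t, N) = 2 + (0 - 1*0) = 2 + (0 + 0) = 2 + 0 = 2)
T(Z, p) = 7/10 (T(Z, p) = -7*(-⅒) = 7/10)
(K(-10, 18) + T(18, m(-1)))*294 = (2 + 7/10)*294 = (27/10)*294 = 3969/5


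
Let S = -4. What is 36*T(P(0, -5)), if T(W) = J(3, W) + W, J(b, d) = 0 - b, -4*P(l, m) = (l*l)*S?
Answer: -108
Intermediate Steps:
P(l, m) = l**2 (P(l, m) = -l*l*(-4)/4 = -l**2*(-4)/4 = -(-1)*l**2 = l**2)
J(b, d) = -b
T(W) = -3 + W (T(W) = -1*3 + W = -3 + W)
36*T(P(0, -5)) = 36*(-3 + 0**2) = 36*(-3 + 0) = 36*(-3) = -108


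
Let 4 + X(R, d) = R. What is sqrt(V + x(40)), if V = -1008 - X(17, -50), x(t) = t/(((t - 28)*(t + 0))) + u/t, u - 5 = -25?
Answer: I*sqrt(36771)/6 ≈ 31.96*I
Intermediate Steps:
u = -20 (u = 5 - 25 = -20)
X(R, d) = -4 + R
x(t) = 1/(-28 + t) - 20/t (x(t) = t/(((t - 28)*(t + 0))) - 20/t = t/(((-28 + t)*t)) - 20/t = t/((t*(-28 + t))) - 20/t = t*(1/(t*(-28 + t))) - 20/t = 1/(-28 + t) - 20/t)
V = -1021 (V = -1008 - (-4 + 17) = -1008 - 1*13 = -1008 - 13 = -1021)
sqrt(V + x(40)) = sqrt(-1021 + (560 - 19*40)/(40*(-28 + 40))) = sqrt(-1021 + (1/40)*(560 - 760)/12) = sqrt(-1021 + (1/40)*(1/12)*(-200)) = sqrt(-1021 - 5/12) = sqrt(-12257/12) = I*sqrt(36771)/6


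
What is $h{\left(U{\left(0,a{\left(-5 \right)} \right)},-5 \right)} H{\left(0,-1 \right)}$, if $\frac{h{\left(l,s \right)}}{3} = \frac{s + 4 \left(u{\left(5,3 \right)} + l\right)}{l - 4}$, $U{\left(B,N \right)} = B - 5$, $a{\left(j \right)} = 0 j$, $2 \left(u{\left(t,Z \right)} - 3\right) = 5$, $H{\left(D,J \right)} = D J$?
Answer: $0$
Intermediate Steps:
$u{\left(t,Z \right)} = \frac{11}{2}$ ($u{\left(t,Z \right)} = 3 + \frac{1}{2} \cdot 5 = 3 + \frac{5}{2} = \frac{11}{2}$)
$a{\left(j \right)} = 0$
$U{\left(B,N \right)} = -5 + B$
$h{\left(l,s \right)} = \frac{3 \left(22 + s + 4 l\right)}{-4 + l}$ ($h{\left(l,s \right)} = 3 \frac{s + 4 \left(\frac{11}{2} + l\right)}{l - 4} = 3 \frac{s + \left(22 + 4 l\right)}{-4 + l} = 3 \frac{22 + s + 4 l}{-4 + l} = \frac{3 \left(22 + s + 4 l\right)}{-4 + l}$)
$h{\left(U{\left(0,a{\left(-5 \right)} \right)},-5 \right)} H{\left(0,-1 \right)} = \frac{3 \left(22 - 5 + 4 \left(-5 + 0\right)\right)}{-4 + \left(-5 + 0\right)} 0 \left(-1\right) = \frac{3 \left(22 - 5 + 4 \left(-5\right)\right)}{-4 - 5} \cdot 0 = \frac{3 \left(22 - 5 - 20\right)}{-9} \cdot 0 = 3 \left(- \frac{1}{9}\right) \left(-3\right) 0 = 1 \cdot 0 = 0$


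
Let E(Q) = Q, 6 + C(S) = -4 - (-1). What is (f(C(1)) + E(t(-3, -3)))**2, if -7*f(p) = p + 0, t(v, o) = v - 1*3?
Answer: 1089/49 ≈ 22.224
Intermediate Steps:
t(v, o) = -3 + v (t(v, o) = v - 3 = -3 + v)
C(S) = -9 (C(S) = -6 + (-4 - (-1)) = -6 + (-4 - 1*(-1)) = -6 + (-4 + 1) = -6 - 3 = -9)
f(p) = -p/7 (f(p) = -(p + 0)/7 = -p/7)
(f(C(1)) + E(t(-3, -3)))**2 = (-1/7*(-9) + (-3 - 3))**2 = (9/7 - 6)**2 = (-33/7)**2 = 1089/49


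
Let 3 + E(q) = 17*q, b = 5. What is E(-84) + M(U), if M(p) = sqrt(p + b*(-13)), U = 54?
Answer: -1431 + I*sqrt(11) ≈ -1431.0 + 3.3166*I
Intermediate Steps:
E(q) = -3 + 17*q
M(p) = sqrt(-65 + p) (M(p) = sqrt(p + 5*(-13)) = sqrt(p - 65) = sqrt(-65 + p))
E(-84) + M(U) = (-3 + 17*(-84)) + sqrt(-65 + 54) = (-3 - 1428) + sqrt(-11) = -1431 + I*sqrt(11)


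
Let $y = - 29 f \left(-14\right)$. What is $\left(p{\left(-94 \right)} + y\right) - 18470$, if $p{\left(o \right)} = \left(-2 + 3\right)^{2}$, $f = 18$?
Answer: $-11161$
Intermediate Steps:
$p{\left(o \right)} = 1$ ($p{\left(o \right)} = 1^{2} = 1$)
$y = 7308$ ($y = \left(-29\right) 18 \left(-14\right) = \left(-522\right) \left(-14\right) = 7308$)
$\left(p{\left(-94 \right)} + y\right) - 18470 = \left(1 + 7308\right) - 18470 = 7309 - 18470 = -11161$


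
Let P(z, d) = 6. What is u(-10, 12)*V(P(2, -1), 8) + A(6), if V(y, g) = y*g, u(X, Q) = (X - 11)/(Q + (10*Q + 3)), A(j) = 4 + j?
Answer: 38/15 ≈ 2.5333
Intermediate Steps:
u(X, Q) = (-11 + X)/(3 + 11*Q) (u(X, Q) = (-11 + X)/(Q + (3 + 10*Q)) = (-11 + X)/(3 + 11*Q))
V(y, g) = g*y
u(-10, 12)*V(P(2, -1), 8) + A(6) = ((-11 - 10)/(3 + 11*12))*(8*6) + (4 + 6) = (-21/(3 + 132))*48 + 10 = (-21/135)*48 + 10 = ((1/135)*(-21))*48 + 10 = -7/45*48 + 10 = -112/15 + 10 = 38/15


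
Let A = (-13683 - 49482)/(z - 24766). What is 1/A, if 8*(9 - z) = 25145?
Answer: 223201/505320 ≈ 0.44170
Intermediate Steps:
z = -25073/8 (z = 9 - ⅛*25145 = 9 - 25145/8 = -25073/8 ≈ -3134.1)
A = 505320/223201 (A = (-13683 - 49482)/(-25073/8 - 24766) = -63165/(-223201/8) = -63165*(-8/223201) = 505320/223201 ≈ 2.2640)
1/A = 1/(505320/223201) = 223201/505320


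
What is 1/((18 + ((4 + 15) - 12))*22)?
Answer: 1/550 ≈ 0.0018182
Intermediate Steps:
1/((18 + ((4 + 15) - 12))*22) = 1/((18 + (19 - 12))*22) = 1/((18 + 7)*22) = 1/(25*22) = 1/550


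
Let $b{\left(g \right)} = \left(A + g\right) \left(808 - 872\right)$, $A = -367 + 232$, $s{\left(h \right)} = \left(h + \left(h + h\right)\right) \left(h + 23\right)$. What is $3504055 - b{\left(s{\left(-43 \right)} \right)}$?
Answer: $3660535$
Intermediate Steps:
$s{\left(h \right)} = 3 h \left(23 + h\right)$ ($s{\left(h \right)} = \left(h + 2 h\right) \left(23 + h\right) = 3 h \left(23 + h\right)$)
$A = -135$
$b{\left(g \right)} = 8640 - 64 g$ ($b{\left(g \right)} = \left(-135 + g\right) \left(808 - 872\right) = \left(-135 + g\right) \left(-64\right) = 8640 - 64 g$)
$3504055 - b{\left(s{\left(-43 \right)} \right)} = 3504055 - \left(8640 - 64 \cdot 3 \left(-43\right) \left(23 - 43\right)\right) = 3504055 - \left(8640 - 64 \cdot 3 \left(-43\right) \left(-20\right)\right) = 3504055 - \left(8640 - 165120\right) = 3504055 - -156480 = 3504055 + 156480 = 3660535$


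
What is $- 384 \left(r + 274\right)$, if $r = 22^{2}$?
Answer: $-291072$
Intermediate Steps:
$r = 484$
$- 384 \left(r + 274\right) = - 384 \left(484 + 274\right) = \left(-384\right) 758 = -291072$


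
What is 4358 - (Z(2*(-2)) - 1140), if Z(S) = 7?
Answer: 5491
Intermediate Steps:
4358 - (Z(2*(-2)) - 1140) = 4358 - (7 - 1140) = 4358 - 1*(-1133) = 4358 + 1133 = 5491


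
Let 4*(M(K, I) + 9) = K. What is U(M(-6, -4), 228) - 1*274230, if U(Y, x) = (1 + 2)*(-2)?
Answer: -274236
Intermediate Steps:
M(K, I) = -9 + K/4
U(Y, x) = -6 (U(Y, x) = 3*(-2) = -6)
U(M(-6, -4), 228) - 1*274230 = -6 - 1*274230 = -6 - 274230 = -274236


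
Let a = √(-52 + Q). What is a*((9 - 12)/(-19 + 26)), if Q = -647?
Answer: -3*I*√699/7 ≈ -11.331*I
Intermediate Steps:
a = I*√699 (a = √(-52 - 647) = √(-699) = I*√699 ≈ 26.439*I)
a*((9 - 12)/(-19 + 26)) = (I*√699)*((9 - 12)/(-19 + 26)) = (I*√699)*(-3/7) = -3*I*√699/7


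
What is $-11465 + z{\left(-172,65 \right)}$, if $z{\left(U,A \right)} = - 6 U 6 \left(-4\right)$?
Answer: $-36233$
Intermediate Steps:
$z{\left(U,A \right)} = 144 U$ ($z{\left(U,A \right)} = - 6 \cdot 6 U \left(-4\right) = - 36 U \left(-4\right) = 144 U$)
$-11465 + z{\left(-172,65 \right)} = -11465 + 144 \left(-172\right) = -11465 - 24768 = -36233$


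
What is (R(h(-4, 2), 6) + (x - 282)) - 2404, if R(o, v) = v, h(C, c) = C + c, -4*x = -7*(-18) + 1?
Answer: -10847/4 ≈ -2711.8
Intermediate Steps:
x = -127/4 (x = -(-7*(-18) + 1)/4 = -(126 + 1)/4 = -1/4*127 = -127/4 ≈ -31.750)
(R(h(-4, 2), 6) + (x - 282)) - 2404 = (6 + (-127/4 - 282)) - 2404 = (6 - 1255/4) - 2404 = -1231/4 - 2404 = -10847/4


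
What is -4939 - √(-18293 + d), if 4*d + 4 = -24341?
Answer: -4939 - I*√97517/2 ≈ -4939.0 - 156.14*I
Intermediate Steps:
d = -24345/4 (d = -1 + (¼)*(-24341) = -1 - 24341/4 = -24345/4 ≈ -6086.3)
-4939 - √(-18293 + d) = -4939 - √(-18293 - 24345/4) = -4939 - √(-97517/4) = -4939 - I*√97517/2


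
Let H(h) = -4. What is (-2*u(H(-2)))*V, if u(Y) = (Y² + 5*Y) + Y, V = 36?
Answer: 576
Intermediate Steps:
u(Y) = Y² + 6*Y
(-2*u(H(-2)))*V = -(-8)*(6 - 4)*36 = -(-8)*2*36 = -2*(-8)*36 = 16*36 = 576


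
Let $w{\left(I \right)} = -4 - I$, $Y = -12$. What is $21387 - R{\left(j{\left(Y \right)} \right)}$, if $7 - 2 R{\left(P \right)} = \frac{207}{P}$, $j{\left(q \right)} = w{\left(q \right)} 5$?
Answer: $\frac{1710887}{80} \approx 21386.0$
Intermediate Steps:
$j{\left(q \right)} = -20 - 5 q$ ($j{\left(q \right)} = \left(-4 - q\right) 5 = -20 - 5 q$)
$R{\left(P \right)} = \frac{7}{2} - \frac{207}{2 P}$ ($R{\left(P \right)} = \frac{7}{2} - \frac{207 \frac{1}{P}}{2} = \frac{7}{2} - \frac{207}{2 P}$)
$21387 - R{\left(j{\left(Y \right)} \right)} = 21387 - \frac{-207 + 7 \left(-20 - -60\right)}{2 \left(-20 - -60\right)} = 21387 - \frac{-207 + 7 \left(-20 + 60\right)}{2 \left(-20 + 60\right)} = 21387 - \frac{-207 + 7 \cdot 40}{2 \cdot 40} = 21387 - \frac{1}{2} \cdot \frac{1}{40} \left(-207 + 280\right) = 21387 - \frac{1}{2} \cdot \frac{1}{40} \cdot 73 = 21387 - \frac{73}{80} = \frac{1710887}{80}$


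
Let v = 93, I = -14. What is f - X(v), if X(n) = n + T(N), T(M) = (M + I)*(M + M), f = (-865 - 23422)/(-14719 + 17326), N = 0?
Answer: -266738/2607 ≈ -102.32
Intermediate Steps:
f = -24287/2607 ≈ -9.3161
T(M) = 2*M*(-14 + M) (T(M) = (M - 14)*(M + M) = (-14 + M)*(2*M) = 2*M*(-14 + M))
X(n) = n (X(n) = n + 2*0*(-14 + 0) = n + 2*0*(-14) = n + 0 = n)
f - X(v) = -24287/2607 - 1*93 = -24287/2607 - 93 = -266738/2607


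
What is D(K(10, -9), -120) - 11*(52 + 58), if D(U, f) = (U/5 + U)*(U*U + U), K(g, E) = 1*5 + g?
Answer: 3110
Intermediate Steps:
K(g, E) = 5 + g
D(U, f) = 6*U*(U + U²)/5 (D(U, f) = (U*(⅕) + U)*(U² + U) = (U/5 + U)*(U + U²) = (6*U/5)*(U + U²) = 6*U*(U + U²)/5)
D(K(10, -9), -120) - 11*(52 + 58) = 6*(5 + 10)²*(1 + (5 + 10))/5 - 11*(52 + 58) = (6/5)*15²*(1 + 15) - 11*110 = (6/5)*225*16 - 1*1210 = 4320 - 1210 = 3110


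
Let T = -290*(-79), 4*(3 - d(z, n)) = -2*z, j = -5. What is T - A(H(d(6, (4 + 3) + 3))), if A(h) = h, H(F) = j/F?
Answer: 137465/6 ≈ 22911.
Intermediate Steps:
d(z, n) = 3 + z/2 (d(z, n) = 3 - (-1)*z/2 = 3 + z/2)
H(F) = -5/F
T = 22910
T - A(H(d(6, (4 + 3) + 3))) = 22910 - (-5)/(3 + (½)*6) = 22910 - (-5)/(3 + 3) = 22910 - (-5)/6 = 22910 - 1*(-⅚) = 22910 + ⅚ = 137465/6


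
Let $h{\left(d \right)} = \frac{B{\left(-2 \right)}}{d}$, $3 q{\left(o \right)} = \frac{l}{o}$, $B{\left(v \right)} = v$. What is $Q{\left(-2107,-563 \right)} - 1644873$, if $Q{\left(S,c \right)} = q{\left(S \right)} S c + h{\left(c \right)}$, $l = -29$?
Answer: $- \frac{2768998390}{1689} \approx -1.6394 \cdot 10^{6}$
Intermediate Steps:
$q{\left(o \right)} = - \frac{29}{3 o}$ ($q{\left(o \right)} = \frac{\left(-29\right) \frac{1}{o}}{3} = - \frac{29}{3 o}$)
$h{\left(d \right)} = - \frac{2}{d}$
$Q{\left(S,c \right)} = - \frac{2}{c} - \frac{29 c}{3}$ ($Q{\left(S,c \right)} = - \frac{29}{3 S} S c - \frac{2}{c} = - \frac{29 c}{3} - \frac{2}{c} = - \frac{2}{c} - \frac{29 c}{3}$)
$Q{\left(-2107,-563 \right)} - 1644873 = \left(- \frac{2}{-563} - - \frac{16327}{3}\right) - 1644873 = \left(\left(-2\right) \left(- \frac{1}{563}\right) + \frac{16327}{3}\right) - 1644873 = \left(\frac{2}{563} + \frac{16327}{3}\right) - 1644873 = \frac{9192107}{1689} - 1644873 = - \frac{2768998390}{1689}$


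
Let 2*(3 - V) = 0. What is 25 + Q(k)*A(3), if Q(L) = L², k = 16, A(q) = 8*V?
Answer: 6169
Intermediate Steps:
V = 3 (V = 3 - ½*0 = 3 + 0 = 3)
A(q) = 24 (A(q) = 8*3 = 24)
25 + Q(k)*A(3) = 25 + 16²*24 = 25 + 256*24 = 25 + 6144 = 6169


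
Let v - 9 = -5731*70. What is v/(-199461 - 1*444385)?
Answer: 401161/643846 ≈ 0.62307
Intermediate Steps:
v = -401161 (v = 9 - 5731*70 = 9 - 1*401170 = 9 - 401170 = -401161)
v/(-199461 - 1*444385) = -401161/(-199461 - 1*444385) = -401161/(-199461 - 444385) = -401161/(-643846) = -401161*(-1/643846) = 401161/643846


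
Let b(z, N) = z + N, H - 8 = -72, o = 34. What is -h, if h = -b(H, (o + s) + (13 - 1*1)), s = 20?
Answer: 2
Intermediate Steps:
H = -64 (H = 8 - 72 = -64)
b(z, N) = N + z
h = -2 (h = -(((34 + 20) + (13 - 1*1)) - 64) = -((54 + (13 - 1)) - 64) = -((54 + 12) - 64) = -(66 - 64) = -1*2 = -2)
-h = -1*(-2) = 2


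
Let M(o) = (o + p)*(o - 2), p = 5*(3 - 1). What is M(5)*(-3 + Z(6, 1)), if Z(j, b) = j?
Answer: 135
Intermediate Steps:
p = 10 (p = 5*2 = 10)
M(o) = (-2 + o)*(10 + o) (M(o) = (o + 10)*(o - 2) = (10 + o)*(-2 + o) = (-2 + o)*(10 + o))
M(5)*(-3 + Z(6, 1)) = (-20 + 5² + 8*5)*(-3 + 6) = (-20 + 25 + 40)*3 = 45*3 = 135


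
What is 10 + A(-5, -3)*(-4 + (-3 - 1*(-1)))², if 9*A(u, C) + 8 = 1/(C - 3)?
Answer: -68/3 ≈ -22.667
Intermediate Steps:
A(u, C) = -8/9 + 1/(9*(-3 + C)) (A(u, C) = -8/9 + 1/(9*(C - 3)) = -8/9 + 1/(9*(-3 + C)))
10 + A(-5, -3)*(-4 + (-3 - 1*(-1)))² = 10 + ((25 - 8*(-3))/(9*(-3 - 3)))*(-4 + (-3 - 1*(-1)))² = 10 + ((⅑)*(25 + 24)/(-6))*(-4 + (-3 + 1))² = 10 + ((⅑)*(-⅙)*49)*(-4 - 2)² = 10 - 49/54*(-6)² = 10 - 49/54*36 = 10 - 98/3 = -68/3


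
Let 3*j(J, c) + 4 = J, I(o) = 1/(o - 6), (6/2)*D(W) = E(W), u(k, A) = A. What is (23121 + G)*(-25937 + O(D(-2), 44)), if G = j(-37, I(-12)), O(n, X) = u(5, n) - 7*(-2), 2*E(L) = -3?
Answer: -1797068867/3 ≈ -5.9902e+8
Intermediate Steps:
E(L) = -3/2 (E(L) = (½)*(-3) = -3/2)
D(W) = -½ (D(W) = (⅓)*(-3/2) = -½)
I(o) = 1/(-6 + o)
O(n, X) = 14 + n (O(n, X) = n - 7*(-2) = n + 14 = 14 + n)
j(J, c) = -4/3 + J/3
G = -41/3 (G = -4/3 + (⅓)*(-37) = -4/3 - 37/3 = -41/3 ≈ -13.667)
(23121 + G)*(-25937 + O(D(-2), 44)) = (23121 - 41/3)*(-25937 + (14 - ½)) = 69322*(-25937 + 27/2)/3 = (69322/3)*(-51847/2) = -1797068867/3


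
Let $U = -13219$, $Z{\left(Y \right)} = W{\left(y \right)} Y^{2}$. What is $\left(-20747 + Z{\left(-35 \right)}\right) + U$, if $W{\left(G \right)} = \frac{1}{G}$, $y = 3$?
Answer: $- \frac{100673}{3} \approx -33558.0$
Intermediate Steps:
$Z{\left(Y \right)} = \frac{Y^{2}}{3}$
$\left(-20747 + Z{\left(-35 \right)}\right) + U = \left(-20747 + \frac{\left(-35\right)^{2}}{3}\right) - 13219 = \left(-20747 + \frac{1}{3} \cdot 1225\right) - 13219 = \left(-20747 + \frac{1225}{3}\right) - 13219 = - \frac{61016}{3} - 13219 = - \frac{100673}{3}$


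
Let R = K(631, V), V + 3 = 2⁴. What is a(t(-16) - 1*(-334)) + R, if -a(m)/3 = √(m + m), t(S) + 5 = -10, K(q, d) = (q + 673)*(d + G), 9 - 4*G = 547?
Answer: -158436 - 3*√638 ≈ -1.5851e+5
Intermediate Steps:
G = -269/2 (G = 9/4 - ¼*547 = 9/4 - 547/4 = -269/2 ≈ -134.50)
V = 13 (V = -3 + 2⁴ = -3 + 16 = 13)
K(q, d) = (673 + q)*(-269/2 + d) (K(q, d) = (q + 673)*(d - 269/2) = (673 + q)*(-269/2 + d))
t(S) = -15 (t(S) = -5 - 10 = -15)
R = -158436 (R = -181037/2 + 673*13 - 269/2*631 + 13*631 = -181037/2 + 8749 - 169739/2 + 8203 = -158436)
a(m) = -3*√2*√m (a(m) = -3*√(m + m) = -3*√2*√m)
a(t(-16) - 1*(-334)) + R = -3*√2*√(-15 - 1*(-334)) - 158436 = -3*√2*√(-15 + 334) - 158436 = -3*√2*√319 - 158436 = -3*√638 - 158436 = -158436 - 3*√638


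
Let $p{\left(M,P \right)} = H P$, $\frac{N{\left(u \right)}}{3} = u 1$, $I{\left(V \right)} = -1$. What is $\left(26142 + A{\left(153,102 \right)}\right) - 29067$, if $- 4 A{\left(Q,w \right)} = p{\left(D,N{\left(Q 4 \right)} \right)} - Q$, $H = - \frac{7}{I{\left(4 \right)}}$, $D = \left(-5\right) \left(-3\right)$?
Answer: $- \frac{24399}{4} \approx -6099.8$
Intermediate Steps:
$D = 15$
$N{\left(u \right)} = 3 u$ ($N{\left(u \right)} = 3 u 1 = 3 u$)
$H = 7$ ($H = - \frac{7}{-1} = \left(-7\right) \left(-1\right) = 7$)
$p{\left(M,P \right)} = 7 P$
$A{\left(Q,w \right)} = - \frac{83 Q}{4}$ ($A{\left(Q,w \right)} = - \frac{7 \cdot 3 Q 4 - Q}{4} = - \frac{7 \cdot 3 \cdot 4 Q - Q}{4} = - \frac{7 \cdot 12 Q - Q}{4} = - \frac{84 Q - Q}{4} = - \frac{83 Q}{4}$)
$\left(26142 + A{\left(153,102 \right)}\right) - 29067 = \left(26142 - \frac{12699}{4}\right) - 29067 = \frac{91869}{4} - 29067 = - \frac{24399}{4}$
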